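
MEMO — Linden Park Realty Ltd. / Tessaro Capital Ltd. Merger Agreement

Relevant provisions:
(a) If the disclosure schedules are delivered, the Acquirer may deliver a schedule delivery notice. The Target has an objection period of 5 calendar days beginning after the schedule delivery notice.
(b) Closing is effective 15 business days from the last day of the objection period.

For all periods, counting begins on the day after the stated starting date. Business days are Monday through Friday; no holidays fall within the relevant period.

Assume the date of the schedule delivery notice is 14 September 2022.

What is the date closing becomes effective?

10 October 2022

Adding 5 calendar days to 14 September 2022 gives 19 September 2022, which is the last day of the objection period.
The date closing becomes effective: counting 15 business days from Monday, 19 September 2022 (Sep 20, Sep 21, Sep 22, Sep 23, …, Oct 6, Oct 7, Oct 10, skipping weekends) reaches Monday, 10 October 2022.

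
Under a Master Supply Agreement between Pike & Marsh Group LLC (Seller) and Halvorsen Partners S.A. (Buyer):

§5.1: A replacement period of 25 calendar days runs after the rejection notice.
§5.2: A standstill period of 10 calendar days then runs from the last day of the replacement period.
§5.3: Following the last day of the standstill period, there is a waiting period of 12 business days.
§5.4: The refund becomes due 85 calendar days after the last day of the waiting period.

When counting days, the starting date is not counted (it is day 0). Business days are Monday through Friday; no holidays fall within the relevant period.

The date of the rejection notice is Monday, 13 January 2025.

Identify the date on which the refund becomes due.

29 May 2025

The last day of the replacement period: 25 calendar days after 13 January 2025 is 7 February 2025.
The last day of the standstill period: 7 February 2025 + 10 days = 17 February 2025.
From Monday, 17 February 2025, 12 business days (Feb 18, Feb 19, Feb 20, Feb 21, …, Mar 3, Mar 4, Mar 5, skipping weekends) brings us to Wednesday, 5 March 2025, which is the last day of the waiting period.
Adding 85 calendar days to 5 March 2025 gives 29 May 2025, which is the date on which the refund becomes due.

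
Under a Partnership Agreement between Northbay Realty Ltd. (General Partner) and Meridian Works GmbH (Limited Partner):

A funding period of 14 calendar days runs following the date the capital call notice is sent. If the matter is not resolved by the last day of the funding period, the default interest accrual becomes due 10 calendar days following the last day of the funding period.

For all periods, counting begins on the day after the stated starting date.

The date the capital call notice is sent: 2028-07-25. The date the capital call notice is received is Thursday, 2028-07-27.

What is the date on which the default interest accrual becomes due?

The last day of the funding period: 2028-07-25 + 14 days = 2028-08-08.
The date on which the default interest accrual becomes due: 10 calendar days after 2028-08-08 is 2028-08-18.

2028-08-18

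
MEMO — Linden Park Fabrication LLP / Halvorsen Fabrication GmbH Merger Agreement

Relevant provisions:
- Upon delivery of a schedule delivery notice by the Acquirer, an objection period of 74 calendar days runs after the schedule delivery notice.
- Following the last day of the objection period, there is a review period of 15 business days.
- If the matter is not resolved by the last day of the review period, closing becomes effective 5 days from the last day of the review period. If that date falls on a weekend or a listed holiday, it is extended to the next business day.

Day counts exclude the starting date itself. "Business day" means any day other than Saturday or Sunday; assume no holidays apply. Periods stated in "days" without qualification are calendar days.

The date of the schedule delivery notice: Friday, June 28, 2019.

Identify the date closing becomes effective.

Adding 74 calendar days to June 28, 2019 gives September 10, 2019, which is the last day of the objection period.
The last day of the review period: counting 15 business days from Tuesday, September 10, 2019 (Sep 11, Sep 12, Sep 13, Sep 16, …, Sep 27, Sep 30, Oct 1, skipping weekends) reaches Tuesday, October 1, 2019.
The date closing becomes effective: October 1, 2019 + 5 days = October 6, 2019. That falls on a Sunday, so it rolls to the next business day, Monday, October 7, 2019.

October 7, 2019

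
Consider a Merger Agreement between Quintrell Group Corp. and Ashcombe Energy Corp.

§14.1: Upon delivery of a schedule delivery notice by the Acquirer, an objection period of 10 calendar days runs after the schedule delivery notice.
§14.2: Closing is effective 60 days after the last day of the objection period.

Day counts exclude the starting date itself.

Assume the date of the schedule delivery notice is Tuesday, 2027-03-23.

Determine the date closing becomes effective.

2027-06-01

The last day of the objection period: 10 calendar days after 2027-03-23 is 2027-04-02.
Adding 60 calendar days to 2027-04-02 gives 2027-06-01, which is the date closing becomes effective.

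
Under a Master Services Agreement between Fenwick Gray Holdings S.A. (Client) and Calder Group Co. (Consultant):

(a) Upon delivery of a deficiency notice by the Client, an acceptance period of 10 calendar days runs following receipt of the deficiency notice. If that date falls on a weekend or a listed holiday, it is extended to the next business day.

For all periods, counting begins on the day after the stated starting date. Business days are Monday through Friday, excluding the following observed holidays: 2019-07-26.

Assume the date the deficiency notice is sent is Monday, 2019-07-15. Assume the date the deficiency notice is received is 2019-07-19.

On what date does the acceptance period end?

Adding 10 calendar days to 2019-07-19 gives 2019-07-29, which is the last day of the acceptance period. 2019-07-29 is a Monday and is not a listed holiday, so no roll-forward applies.

2019-07-29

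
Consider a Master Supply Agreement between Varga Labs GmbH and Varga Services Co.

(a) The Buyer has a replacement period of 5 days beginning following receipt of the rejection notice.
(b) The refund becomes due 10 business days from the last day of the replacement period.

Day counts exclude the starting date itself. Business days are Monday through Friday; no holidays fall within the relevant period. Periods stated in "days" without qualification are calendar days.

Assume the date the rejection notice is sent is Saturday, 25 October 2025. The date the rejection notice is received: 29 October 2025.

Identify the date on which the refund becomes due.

17 November 2025

The last day of the replacement period: 5 calendar days after 29 October 2025 is 3 November 2025.
From Monday, 3 November 2025, 10 business days (Nov 4, Nov 5, Nov 6, Nov 7, Nov 10, Nov 11, Nov 12, Nov 13, Nov 14, Nov 17, skipping weekends) brings us to Monday, 17 November 2025, which is the date on which the refund becomes due.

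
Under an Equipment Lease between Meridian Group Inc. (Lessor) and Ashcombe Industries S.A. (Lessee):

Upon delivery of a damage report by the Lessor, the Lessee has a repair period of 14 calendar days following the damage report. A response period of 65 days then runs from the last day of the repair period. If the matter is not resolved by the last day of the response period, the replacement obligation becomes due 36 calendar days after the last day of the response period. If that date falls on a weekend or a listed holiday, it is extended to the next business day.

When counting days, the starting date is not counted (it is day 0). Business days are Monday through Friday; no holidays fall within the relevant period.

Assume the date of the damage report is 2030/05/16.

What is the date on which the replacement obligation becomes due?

Adding 14 calendar days to 2030/05/16 gives 2030/05/30, which is the last day of the repair period.
The last day of the response period: 2030/05/30 + 65 days = 2030/08/03.
The date on which the replacement obligation becomes due: 2030/08/03 + 36 days = 2030/09/08. That falls on a Sunday, so it rolls to the next business day, Monday, 2030/09/09.

2030/09/09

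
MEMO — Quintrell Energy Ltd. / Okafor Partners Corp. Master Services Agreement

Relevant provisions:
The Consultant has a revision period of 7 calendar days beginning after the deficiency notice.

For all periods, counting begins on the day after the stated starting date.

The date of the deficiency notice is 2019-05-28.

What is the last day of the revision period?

2019-06-04

The last day of the revision period: 2019-05-28 + 7 days = 2019-06-04.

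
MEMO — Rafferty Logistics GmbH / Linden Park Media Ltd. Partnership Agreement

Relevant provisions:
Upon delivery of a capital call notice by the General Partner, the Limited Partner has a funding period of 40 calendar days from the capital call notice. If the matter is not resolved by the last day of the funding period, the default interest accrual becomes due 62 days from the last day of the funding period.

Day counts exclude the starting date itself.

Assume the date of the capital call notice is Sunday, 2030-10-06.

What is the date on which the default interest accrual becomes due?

Adding 40 calendar days to 2030-10-06 gives 2030-11-15, which is the last day of the funding period.
Adding 62 calendar days to 2030-11-15 gives 2031-01-16, which is the date on which the default interest accrual becomes due.

2031-01-16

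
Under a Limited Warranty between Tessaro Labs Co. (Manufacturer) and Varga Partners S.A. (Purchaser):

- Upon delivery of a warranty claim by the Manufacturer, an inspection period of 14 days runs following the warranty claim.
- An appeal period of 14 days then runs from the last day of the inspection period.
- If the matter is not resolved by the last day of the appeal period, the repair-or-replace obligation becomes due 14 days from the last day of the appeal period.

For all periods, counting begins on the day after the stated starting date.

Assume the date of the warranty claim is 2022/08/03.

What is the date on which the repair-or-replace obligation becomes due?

2022/09/14

The last day of the inspection period: 14 calendar days after 2022/08/03 is 2022/08/17.
The last day of the appeal period: 14 calendar days after 2022/08/17 is 2022/08/31.
Adding 14 calendar days to 2022/08/31 gives 2022/09/14, which is the date on which the repair-or-replace obligation becomes due.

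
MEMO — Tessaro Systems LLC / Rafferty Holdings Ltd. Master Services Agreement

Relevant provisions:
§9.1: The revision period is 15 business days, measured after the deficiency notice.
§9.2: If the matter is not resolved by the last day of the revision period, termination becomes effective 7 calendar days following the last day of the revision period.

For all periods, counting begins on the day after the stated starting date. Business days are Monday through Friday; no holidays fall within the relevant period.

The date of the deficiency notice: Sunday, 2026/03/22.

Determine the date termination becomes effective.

From Sunday, 2026/03/22, 15 business days (Mar 23, Mar 24, Mar 25, Mar 26, …, Apr 8, Apr 9, Apr 10, skipping weekends) brings us to Friday, 2026/04/10, which is the last day of the revision period.
Adding 7 calendar days to 2026/04/10 gives 2026/04/17, which is the date termination becomes effective.

2026/04/17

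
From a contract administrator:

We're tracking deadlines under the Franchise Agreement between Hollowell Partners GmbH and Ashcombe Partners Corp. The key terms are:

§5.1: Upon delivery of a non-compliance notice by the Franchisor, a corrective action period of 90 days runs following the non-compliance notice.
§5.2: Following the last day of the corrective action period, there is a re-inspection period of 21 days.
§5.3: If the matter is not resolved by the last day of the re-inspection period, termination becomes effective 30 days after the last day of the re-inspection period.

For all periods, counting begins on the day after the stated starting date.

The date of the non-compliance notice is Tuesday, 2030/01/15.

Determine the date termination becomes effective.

2030/06/05

The last day of the corrective action period: 90 calendar days after 2030/01/15 is 2030/04/15.
Adding 21 calendar days to 2030/04/15 gives 2030/05/06, which is the last day of the re-inspection period.
The date termination becomes effective: 30 calendar days after 2030/05/06 is 2030/06/05.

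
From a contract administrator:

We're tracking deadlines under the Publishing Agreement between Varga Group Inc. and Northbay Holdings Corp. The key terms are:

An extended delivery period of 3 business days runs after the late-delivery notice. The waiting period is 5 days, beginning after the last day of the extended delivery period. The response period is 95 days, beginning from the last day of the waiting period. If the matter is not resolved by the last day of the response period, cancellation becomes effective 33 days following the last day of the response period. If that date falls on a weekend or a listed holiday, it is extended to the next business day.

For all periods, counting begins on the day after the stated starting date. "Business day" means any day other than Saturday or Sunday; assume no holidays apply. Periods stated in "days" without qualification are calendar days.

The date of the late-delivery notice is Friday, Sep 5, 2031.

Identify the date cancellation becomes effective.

The last day of the extended delivery period: 3 business days after Friday, Sep 5, 2031, skipping weekends — Sep 8, Sep 9, Sep 10 — lands on Wednesday, Sep 10, 2031.
Adding 5 calendar days to Sep 10, 2031 gives Sep 15, 2031, which is the last day of the waiting period.
The last day of the response period: Sep 15, 2031 + 95 days = Dec 19, 2031.
The date cancellation becomes effective: 33 calendar days after Dec 19, 2031 is Jan 21, 2032. Jan 21, 2032 is a Wednesday, so no roll-forward applies.

Jan 21, 2032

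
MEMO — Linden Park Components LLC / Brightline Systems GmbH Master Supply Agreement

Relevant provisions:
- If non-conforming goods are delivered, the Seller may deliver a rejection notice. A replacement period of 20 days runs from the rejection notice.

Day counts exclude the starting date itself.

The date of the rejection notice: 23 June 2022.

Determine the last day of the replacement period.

13 July 2022

Adding 20 calendar days to 23 June 2022 gives 13 July 2022, which is the last day of the replacement period.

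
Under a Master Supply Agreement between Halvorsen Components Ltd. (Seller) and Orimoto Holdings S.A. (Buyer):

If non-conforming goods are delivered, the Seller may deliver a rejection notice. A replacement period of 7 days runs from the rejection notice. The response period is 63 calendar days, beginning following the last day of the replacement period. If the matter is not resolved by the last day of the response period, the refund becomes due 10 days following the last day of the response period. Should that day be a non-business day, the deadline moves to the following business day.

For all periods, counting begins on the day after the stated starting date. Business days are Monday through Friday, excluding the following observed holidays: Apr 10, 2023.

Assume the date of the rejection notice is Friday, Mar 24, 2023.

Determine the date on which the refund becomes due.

Adding 7 calendar days to Mar 24, 2023 gives Mar 31, 2023, which is the last day of the replacement period.
The last day of the response period: Mar 31, 2023 + 63 days = Jun 2, 2023.
Adding 10 calendar days to Jun 2, 2023 gives Jun 12, 2023, which is the date on which the refund becomes due. Jun 12, 2023 is a Monday and is not a listed holiday, so no roll-forward applies.

Jun 12, 2023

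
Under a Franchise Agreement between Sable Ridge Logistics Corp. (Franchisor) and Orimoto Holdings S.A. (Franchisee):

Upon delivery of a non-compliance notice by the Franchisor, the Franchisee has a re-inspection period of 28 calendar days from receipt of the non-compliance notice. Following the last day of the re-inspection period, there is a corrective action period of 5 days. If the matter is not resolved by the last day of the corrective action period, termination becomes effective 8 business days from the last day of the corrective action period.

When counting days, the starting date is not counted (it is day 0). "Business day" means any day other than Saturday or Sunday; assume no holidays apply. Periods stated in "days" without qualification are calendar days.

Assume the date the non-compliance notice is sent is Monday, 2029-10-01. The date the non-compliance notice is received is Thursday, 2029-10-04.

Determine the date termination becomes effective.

Adding 28 calendar days to 2029-10-04 gives 2029-11-01, which is the last day of the re-inspection period.
The last day of the corrective action period: 5 calendar days after 2029-11-01 is 2029-11-06.
The date termination becomes effective: counting 8 business days from Tuesday, 2029-11-06 (Nov 7, Nov 8, Nov 9, Nov 12, Nov 13, Nov 14, Nov 15, Nov 16, skipping weekends) reaches Friday, 2029-11-16.

2029-11-16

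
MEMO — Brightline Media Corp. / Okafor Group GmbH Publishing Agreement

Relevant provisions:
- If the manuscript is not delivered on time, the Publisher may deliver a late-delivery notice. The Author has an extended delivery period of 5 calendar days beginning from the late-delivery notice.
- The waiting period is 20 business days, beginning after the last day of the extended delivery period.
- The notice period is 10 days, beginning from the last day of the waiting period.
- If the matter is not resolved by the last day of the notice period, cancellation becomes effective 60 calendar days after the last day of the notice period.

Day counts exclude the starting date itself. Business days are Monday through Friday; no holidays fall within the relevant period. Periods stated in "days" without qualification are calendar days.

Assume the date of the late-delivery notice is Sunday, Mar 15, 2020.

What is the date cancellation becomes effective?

The last day of the extended delivery period: Mar 15, 2020 + 5 days = Mar 20, 2020.
The last day of the waiting period: counting 20 business days from Friday, Mar 20, 2020 (Mar 23, Mar 24, Mar 25, Mar 26, …, Apr 15, Apr 16, Apr 17, skipping weekends) reaches Friday, Apr 17, 2020.
The last day of the notice period: 10 calendar days after Apr 17, 2020 is Apr 27, 2020.
The date cancellation becomes effective: 60 calendar days after Apr 27, 2020 is Jun 26, 2020.

Jun 26, 2020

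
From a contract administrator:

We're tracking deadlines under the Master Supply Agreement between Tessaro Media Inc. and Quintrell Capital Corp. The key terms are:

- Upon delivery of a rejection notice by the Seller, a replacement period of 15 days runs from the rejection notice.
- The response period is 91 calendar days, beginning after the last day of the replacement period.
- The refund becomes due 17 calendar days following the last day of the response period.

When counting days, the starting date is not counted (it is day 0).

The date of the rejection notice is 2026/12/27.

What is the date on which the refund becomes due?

Adding 15 calendar days to 2026/12/27 gives 2027/01/11, which is the last day of the replacement period.
The last day of the response period: 91 calendar days after 2027/01/11 is 2027/04/12.
The date on which the refund becomes due: 17 calendar days after 2027/04/12 is 2027/04/29.

2027/04/29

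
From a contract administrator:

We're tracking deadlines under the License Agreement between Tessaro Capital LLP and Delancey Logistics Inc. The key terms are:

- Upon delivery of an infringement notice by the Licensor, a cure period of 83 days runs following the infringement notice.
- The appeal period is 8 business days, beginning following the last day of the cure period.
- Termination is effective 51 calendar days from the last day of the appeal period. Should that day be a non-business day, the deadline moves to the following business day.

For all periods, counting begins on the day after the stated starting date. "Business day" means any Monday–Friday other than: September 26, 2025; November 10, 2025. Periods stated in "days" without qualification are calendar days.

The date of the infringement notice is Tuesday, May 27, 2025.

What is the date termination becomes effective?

October 20, 2025

The last day of the cure period: 83 calendar days after May 27, 2025 is August 18, 2025.
From Monday, August 18, 2025, 8 business days (Aug 19, Aug 20, Aug 21, Aug 22, Aug 25, Aug 26, Aug 27, Aug 28, skipping weekends) brings us to Thursday, August 28, 2025, which is the last day of the appeal period.
Adding 51 calendar days to August 28, 2025 gives October 18, 2025, which is the date termination becomes effective. That falls on a Saturday, so it rolls to the next business day, Monday, October 20, 2025.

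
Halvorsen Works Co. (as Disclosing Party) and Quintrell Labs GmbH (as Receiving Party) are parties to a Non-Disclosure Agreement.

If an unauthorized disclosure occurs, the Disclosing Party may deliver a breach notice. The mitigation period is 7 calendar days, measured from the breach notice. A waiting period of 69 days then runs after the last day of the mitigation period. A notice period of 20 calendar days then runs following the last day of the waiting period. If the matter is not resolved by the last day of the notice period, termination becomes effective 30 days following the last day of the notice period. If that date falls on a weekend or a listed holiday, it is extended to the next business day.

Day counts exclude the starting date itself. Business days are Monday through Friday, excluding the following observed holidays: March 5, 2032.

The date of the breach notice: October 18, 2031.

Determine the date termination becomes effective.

February 23, 2032

The last day of the mitigation period: October 18, 2031 + 7 days = October 25, 2031.
Adding 69 calendar days to October 25, 2031 gives January 2, 2032, which is the last day of the waiting period.
The last day of the notice period: 20 calendar days after January 2, 2032 is January 22, 2032.
The date termination becomes effective: 30 calendar days after January 22, 2032 is February 21, 2032. That falls on a Saturday, so it rolls to the next business day, Monday, February 23, 2032.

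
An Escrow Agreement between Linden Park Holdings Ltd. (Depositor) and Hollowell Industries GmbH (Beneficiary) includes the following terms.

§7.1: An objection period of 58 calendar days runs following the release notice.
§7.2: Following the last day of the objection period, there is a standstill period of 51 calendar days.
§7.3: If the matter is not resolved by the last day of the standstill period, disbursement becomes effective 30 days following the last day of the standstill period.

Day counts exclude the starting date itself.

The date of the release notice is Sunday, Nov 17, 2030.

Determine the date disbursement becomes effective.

Adding 58 calendar days to Nov 17, 2030 gives Jan 14, 2031, which is the last day of the objection period.
The last day of the standstill period: Jan 14, 2031 + 51 days = Mar 6, 2031.
Adding 30 calendar days to Mar 6, 2031 gives Apr 5, 2031, which is the date disbursement becomes effective.

Apr 5, 2031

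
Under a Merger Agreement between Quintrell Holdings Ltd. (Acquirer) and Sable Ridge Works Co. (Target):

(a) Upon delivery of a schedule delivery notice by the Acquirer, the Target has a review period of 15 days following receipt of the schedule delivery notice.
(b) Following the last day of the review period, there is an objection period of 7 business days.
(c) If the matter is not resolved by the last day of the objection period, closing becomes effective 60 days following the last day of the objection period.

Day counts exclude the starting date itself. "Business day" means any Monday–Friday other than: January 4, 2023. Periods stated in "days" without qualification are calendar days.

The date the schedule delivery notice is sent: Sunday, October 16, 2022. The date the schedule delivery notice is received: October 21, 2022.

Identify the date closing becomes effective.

The last day of the review period: October 21, 2022 + 15 days = November 5, 2022.
The last day of the objection period: counting 7 business days from Saturday, November 5, 2022 (Nov 7, Nov 8, Nov 9, Nov 10, Nov 11, Nov 14, Nov 15, skipping weekends) reaches Tuesday, November 15, 2022.
The date closing becomes effective: 60 calendar days after November 15, 2022 is January 14, 2023.

January 14, 2023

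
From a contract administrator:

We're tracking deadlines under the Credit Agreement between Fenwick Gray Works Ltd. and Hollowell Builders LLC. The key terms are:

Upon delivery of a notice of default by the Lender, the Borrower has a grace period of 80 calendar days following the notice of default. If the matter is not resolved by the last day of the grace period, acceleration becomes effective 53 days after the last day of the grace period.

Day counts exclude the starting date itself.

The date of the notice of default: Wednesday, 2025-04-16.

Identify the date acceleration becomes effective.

2025-08-27

The last day of the grace period: 80 calendar days after 2025-04-16 is 2025-07-05.
The date acceleration becomes effective: 53 calendar days after 2025-07-05 is 2025-08-27.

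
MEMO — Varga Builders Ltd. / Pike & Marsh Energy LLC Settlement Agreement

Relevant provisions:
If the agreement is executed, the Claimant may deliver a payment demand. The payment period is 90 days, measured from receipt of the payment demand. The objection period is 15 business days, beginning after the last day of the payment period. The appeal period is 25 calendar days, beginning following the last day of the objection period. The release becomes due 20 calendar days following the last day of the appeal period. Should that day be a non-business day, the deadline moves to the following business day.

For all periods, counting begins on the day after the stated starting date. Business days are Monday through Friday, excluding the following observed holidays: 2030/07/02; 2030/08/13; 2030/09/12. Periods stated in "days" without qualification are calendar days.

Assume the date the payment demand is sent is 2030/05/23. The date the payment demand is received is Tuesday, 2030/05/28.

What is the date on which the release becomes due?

2030/11/01

The last day of the payment period: 90 calendar days after 2030/05/28 is 2030/08/26.
The last day of the objection period: counting 15 business days from Monday, 2030/08/26 (Aug 27, Aug 28, Aug 29, Aug 30, …, Sep 13, Sep 16, Sep 17, skipping weekends and the listed holiday on Sep 12) reaches Tuesday, 2030/09/17.
The last day of the appeal period: 25 calendar days after 2030/09/17 is 2030/10/12.
The date on which the release becomes due: 20 calendar days after 2030/10/12 is 2030/11/01. 2030/11/01 is a Friday and is not a listed holiday, so no roll-forward applies.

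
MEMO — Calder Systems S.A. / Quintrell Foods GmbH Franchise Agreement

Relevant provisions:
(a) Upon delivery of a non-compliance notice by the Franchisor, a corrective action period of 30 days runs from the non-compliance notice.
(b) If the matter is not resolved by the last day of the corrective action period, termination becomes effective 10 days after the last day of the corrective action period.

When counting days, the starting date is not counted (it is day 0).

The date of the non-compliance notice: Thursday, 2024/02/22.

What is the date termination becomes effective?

Adding 30 calendar days to 2024/02/22 gives 2024/03/23, which is the last day of the corrective action period.
Adding 10 calendar days to 2024/03/23 gives 2024/04/02, which is the date termination becomes effective.

2024/04/02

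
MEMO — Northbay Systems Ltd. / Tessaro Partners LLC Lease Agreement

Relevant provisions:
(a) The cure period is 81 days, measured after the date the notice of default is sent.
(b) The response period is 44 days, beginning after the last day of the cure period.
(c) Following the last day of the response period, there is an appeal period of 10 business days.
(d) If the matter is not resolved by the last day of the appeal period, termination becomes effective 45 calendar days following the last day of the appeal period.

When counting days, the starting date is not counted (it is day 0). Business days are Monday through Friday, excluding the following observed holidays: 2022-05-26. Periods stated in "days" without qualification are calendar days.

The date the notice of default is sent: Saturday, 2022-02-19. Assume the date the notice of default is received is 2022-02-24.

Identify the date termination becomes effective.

2022-08-22

Adding 81 calendar days to 2022-02-19 gives 2022-05-11, which is the last day of the cure period.
The last day of the response period: 2022-05-11 + 44 days = 2022-06-24.
The last day of the appeal period: counting 10 business days from Friday, 2022-06-24 (Jun 27, Jun 28, Jun 29, Jun 30, Jul 1, Jul 4, Jul 5, Jul 6, Jul 7, Jul 8, skipping weekends) reaches Friday, 2022-07-08.
The date termination becomes effective: 45 calendar days after 2022-07-08 is 2022-08-22.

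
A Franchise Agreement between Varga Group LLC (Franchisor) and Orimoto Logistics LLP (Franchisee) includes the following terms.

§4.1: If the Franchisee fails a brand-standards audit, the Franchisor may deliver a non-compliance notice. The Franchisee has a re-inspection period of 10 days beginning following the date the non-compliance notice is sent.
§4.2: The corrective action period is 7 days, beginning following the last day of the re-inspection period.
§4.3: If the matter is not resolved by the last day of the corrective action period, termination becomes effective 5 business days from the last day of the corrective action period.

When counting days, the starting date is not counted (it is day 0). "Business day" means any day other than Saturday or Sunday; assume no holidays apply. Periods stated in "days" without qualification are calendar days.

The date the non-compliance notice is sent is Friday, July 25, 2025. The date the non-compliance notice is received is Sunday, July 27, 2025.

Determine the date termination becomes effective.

Adding 10 calendar days to July 25, 2025 gives August 4, 2025, which is the last day of the re-inspection period.
The last day of the corrective action period: 7 calendar days after August 4, 2025 is August 11, 2025.
The date termination becomes effective: 5 business days after Monday, August 11, 2025, skipping weekends — Aug 12, Aug 13, Aug 14, Aug 15, Aug 18 — lands on Monday, August 18, 2025.

August 18, 2025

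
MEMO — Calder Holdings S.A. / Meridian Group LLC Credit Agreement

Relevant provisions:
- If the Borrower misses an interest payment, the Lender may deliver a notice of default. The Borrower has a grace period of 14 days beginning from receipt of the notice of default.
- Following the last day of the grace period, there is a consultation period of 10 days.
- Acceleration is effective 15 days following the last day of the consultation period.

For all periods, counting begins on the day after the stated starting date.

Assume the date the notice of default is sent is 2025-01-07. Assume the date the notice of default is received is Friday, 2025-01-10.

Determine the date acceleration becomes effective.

2025-02-18

The last day of the grace period: 2025-01-10 + 14 days = 2025-01-24.
The last day of the consultation period: 10 calendar days after 2025-01-24 is 2025-02-03.
The date acceleration becomes effective: 2025-02-03 + 15 days = 2025-02-18.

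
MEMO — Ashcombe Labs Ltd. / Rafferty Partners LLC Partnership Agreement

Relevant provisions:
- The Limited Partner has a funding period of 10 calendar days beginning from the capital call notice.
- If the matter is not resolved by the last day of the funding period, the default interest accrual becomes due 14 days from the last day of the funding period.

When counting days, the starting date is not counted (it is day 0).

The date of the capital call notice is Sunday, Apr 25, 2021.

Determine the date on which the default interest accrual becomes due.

The last day of the funding period: 10 calendar days after Apr 25, 2021 is May 5, 2021.
The date on which the default interest accrual becomes due: 14 calendar days after May 5, 2021 is May 19, 2021.

May 19, 2021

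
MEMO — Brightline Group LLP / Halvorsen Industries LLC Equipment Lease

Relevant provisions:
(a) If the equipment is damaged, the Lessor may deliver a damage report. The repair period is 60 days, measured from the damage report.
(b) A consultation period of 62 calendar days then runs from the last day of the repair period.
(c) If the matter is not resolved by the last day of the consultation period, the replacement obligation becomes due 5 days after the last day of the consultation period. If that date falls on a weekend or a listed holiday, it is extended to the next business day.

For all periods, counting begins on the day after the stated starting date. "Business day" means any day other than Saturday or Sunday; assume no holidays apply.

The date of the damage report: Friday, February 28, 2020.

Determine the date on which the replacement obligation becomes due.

Adding 60 calendar days to February 28, 2020 gives April 28, 2020, which is the last day of the repair period.
Adding 62 calendar days to April 28, 2020 gives June 29, 2020, which is the last day of the consultation period.
The date on which the replacement obligation becomes due: 5 calendar days after June 29, 2020 is July 4, 2020. That falls on a Saturday, so it rolls to the next business day, Monday, July 6, 2020.

July 6, 2020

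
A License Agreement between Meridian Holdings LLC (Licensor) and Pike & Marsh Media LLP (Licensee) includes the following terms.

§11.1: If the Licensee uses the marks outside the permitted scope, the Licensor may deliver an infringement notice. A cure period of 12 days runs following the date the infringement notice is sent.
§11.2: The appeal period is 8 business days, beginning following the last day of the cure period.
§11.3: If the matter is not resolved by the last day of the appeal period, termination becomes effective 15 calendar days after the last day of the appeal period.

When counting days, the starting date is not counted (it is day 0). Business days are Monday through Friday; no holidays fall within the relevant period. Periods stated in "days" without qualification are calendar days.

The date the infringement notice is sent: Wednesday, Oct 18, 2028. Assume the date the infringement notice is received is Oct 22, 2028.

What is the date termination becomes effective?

Nov 24, 2028

Adding 12 calendar days to Oct 18, 2028 gives Oct 30, 2028, which is the last day of the cure period.
The last day of the appeal period: 8 business days after Monday, Oct 30, 2028, skipping weekends — Oct 31, Nov 1, Nov 2, Nov 3, Nov 6, Nov 7, Nov 8, Nov 9 — lands on Thursday, Nov 9, 2028.
The date termination becomes effective: 15 calendar days after Nov 9, 2028 is Nov 24, 2028.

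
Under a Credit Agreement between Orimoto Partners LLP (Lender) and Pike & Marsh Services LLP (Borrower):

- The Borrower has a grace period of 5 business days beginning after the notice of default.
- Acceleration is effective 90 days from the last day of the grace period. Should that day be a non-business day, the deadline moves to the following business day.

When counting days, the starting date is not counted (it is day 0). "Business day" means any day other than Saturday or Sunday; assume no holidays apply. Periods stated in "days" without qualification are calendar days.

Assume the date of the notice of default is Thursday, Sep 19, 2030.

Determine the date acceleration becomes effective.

Dec 25, 2030

The last day of the grace period: 5 business days after Thursday, Sep 19, 2030, skipping weekends — Sep 20, Sep 23, Sep 24, Sep 25, Sep 26 — lands on Thursday, Sep 26, 2030.
The date acceleration becomes effective: Sep 26, 2030 + 90 days = Dec 25, 2030. Dec 25, 2030 is a Wednesday, so no roll-forward applies.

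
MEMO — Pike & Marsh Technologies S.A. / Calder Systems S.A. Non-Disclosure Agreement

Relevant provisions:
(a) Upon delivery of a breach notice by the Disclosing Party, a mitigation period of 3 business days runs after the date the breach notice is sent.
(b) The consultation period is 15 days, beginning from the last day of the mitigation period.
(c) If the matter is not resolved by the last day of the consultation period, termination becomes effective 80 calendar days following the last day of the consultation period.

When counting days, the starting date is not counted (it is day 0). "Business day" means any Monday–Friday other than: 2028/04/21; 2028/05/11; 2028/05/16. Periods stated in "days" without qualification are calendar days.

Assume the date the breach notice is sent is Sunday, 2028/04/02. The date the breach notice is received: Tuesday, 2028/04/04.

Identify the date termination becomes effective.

From Sunday, 2028/04/02, 3 business days (Apr 3, Apr 4, Apr 5, skipping weekends) brings us to Wednesday, 2028/04/05, which is the last day of the mitigation period.
The last day of the consultation period: 15 calendar days after 2028/04/05 is 2028/04/20.
The date termination becomes effective: 80 calendar days after 2028/04/20 is 2028/07/09.

2028/07/09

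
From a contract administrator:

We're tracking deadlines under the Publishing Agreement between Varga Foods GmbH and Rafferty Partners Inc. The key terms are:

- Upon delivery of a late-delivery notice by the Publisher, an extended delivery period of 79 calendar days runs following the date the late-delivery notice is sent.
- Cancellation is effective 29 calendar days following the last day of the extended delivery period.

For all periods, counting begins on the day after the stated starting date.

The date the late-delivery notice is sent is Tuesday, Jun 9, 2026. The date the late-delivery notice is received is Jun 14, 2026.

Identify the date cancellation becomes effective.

The last day of the extended delivery period: Jun 9, 2026 + 79 days = Aug 27, 2026.
The date cancellation becomes effective: Aug 27, 2026 + 29 days = Sep 25, 2026.

Sep 25, 2026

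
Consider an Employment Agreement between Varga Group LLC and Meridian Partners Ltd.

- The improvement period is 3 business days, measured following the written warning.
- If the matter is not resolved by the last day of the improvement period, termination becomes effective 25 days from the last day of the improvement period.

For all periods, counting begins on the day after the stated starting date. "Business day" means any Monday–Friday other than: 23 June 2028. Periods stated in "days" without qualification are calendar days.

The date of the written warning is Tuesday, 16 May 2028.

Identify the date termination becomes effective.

The last day of the improvement period: 3 business days after Tuesday, 16 May 2028, skipping weekends — May 17, May 18, May 19 — lands on Friday, 19 May 2028.
Adding 25 calendar days to 19 May 2028 gives 13 June 2028, which is the date termination becomes effective.

13 June 2028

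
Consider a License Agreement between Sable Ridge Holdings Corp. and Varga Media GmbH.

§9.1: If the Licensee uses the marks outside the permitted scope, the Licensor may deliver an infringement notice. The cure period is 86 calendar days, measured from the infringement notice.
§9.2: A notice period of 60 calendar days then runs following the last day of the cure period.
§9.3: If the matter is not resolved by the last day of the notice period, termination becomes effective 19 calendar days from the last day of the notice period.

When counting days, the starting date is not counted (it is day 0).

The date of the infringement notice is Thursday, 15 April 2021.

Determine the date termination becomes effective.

27 September 2021

The last day of the cure period: 15 April 2021 + 86 days = 10 July 2021.
The last day of the notice period: 10 July 2021 + 60 days = 8 September 2021.
The date termination becomes effective: 19 calendar days after 8 September 2021 is 27 September 2021.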